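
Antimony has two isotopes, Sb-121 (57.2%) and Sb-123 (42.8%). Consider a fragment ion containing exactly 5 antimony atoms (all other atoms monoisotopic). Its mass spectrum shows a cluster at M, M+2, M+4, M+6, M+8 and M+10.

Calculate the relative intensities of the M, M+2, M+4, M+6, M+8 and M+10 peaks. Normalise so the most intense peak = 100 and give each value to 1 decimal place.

Expanding (0.572 + 0.428)^5:
P(M) = 0.572^5 = 0.061232
P(M+2) = 5 × 0.572^4 × 0.428^1 = 0.229086
P(M+4) = 10 × 0.572^3 × 0.428^2 = 0.342827
P(M+6) = 10 × 0.572^2 × 0.428^3 = 0.256521
P(M+8) = 5 × 0.572^1 × 0.428^4 = 0.095971
P(M+10) = 0.428^5 = 0.014362
The M+4 peak is largest (0.342827); scaling to 100 gives 17.9 : 66.8 : 100.0 : 74.8 : 28.0 : 4.2.

17.9 : 66.8 : 100.0 : 74.8 : 28.0 : 4.2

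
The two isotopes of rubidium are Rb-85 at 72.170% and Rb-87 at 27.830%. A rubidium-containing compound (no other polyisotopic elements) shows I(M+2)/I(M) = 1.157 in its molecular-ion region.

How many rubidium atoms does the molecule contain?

3

The M+2/M ratio from n Rb atoms is n · q/p = n · 0.27830/0.72170.
n = 1.157 × 0.72170/0.27830 = 3.00 ≈ 3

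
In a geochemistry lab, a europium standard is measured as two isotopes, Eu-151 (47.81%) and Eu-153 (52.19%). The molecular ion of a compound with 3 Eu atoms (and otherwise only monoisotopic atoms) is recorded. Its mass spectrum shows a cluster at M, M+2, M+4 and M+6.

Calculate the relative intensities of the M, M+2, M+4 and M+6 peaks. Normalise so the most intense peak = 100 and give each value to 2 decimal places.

27.97 : 91.61 : 100.00 : 36.39

Expanding (0.4781 + 0.5219)^3:
P(M) = 0.4781^3 = 0.109284
P(M+2) = 3 × 0.4781^2 × 0.5219^1 = 0.357887
P(M+4) = 3 × 0.4781^1 × 0.5219^2 = 0.390674
P(M+6) = 0.5219^3 = 0.142155
The M+4 peak is largest (0.390674); scaling to 100 gives 27.97 : 91.61 : 100.00 : 36.39.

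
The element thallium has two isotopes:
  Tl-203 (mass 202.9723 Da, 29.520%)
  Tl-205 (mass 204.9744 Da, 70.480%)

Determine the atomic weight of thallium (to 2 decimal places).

Average mass = Σ (abundance × isotope mass) = 0.29520 × 202.9723 + 0.70480 × 204.9744
= 59.91742 + 144.46596 = 204.38338 Da

204.38 Da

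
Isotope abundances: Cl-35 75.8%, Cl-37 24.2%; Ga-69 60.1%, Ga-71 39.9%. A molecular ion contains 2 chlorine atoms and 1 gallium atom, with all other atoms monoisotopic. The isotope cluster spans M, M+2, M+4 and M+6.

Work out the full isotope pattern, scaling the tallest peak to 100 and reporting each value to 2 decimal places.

76.78 : 100.00 : 40.37 : 5.20

Chlorine pattern (n=2): 0.574564 : 0.366872 : 0.058564
Gallium pattern (n=1): 0.6010 : 0.3990
Convolve the two distributions (both contribute in 2-u steps):
  M: 0.574564×0.6010 = 0.345313
  M+2: 0.574564×0.3990 + 0.366872×0.6010 = 0.449741
  M+4: 0.366872×0.3990 + 0.058564×0.6010 = 0.181579
  M+6: 0.058564×0.3990 = 0.023367
Scale to base peak (0.449741) = 100: 76.78 : 100.00 : 40.37 : 5.20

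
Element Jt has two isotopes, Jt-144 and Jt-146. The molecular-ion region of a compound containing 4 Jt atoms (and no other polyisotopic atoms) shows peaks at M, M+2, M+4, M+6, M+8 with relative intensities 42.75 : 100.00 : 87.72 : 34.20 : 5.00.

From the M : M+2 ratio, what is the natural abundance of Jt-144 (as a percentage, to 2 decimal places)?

63.10%

Let p = fractional abundance of Jt-144. I(M+2)/I(M) = [C(4,1)·p^3·(1−p)] / p^4 = 4·(1−p)/p = 100.00/42.75 = 2.3392
(1−p)/p = 2.3392/4 = 0.5848  ⇒  p = 1/(1 + 0.5848) = 0.6310
Jt-144: 63.10%, Jt-146: 36.90%.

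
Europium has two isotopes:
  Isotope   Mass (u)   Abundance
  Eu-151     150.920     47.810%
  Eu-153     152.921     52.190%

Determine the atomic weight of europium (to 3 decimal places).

151.964 u

Average mass = Σ (abundance × isotope mass) = 0.47810 × 150.920 + 0.52190 × 152.921
= 72.1549 + 79.8095 = 151.9644 u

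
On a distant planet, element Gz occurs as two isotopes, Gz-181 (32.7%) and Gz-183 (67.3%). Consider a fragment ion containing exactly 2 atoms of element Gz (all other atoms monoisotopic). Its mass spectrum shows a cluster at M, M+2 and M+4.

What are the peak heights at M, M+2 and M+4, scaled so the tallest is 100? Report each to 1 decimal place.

Each Gz atom is independently Gz-181 (p = 0.327) or Gz-183 (q = 0.673); the cluster is the binomial expansion (p + q)^2.
P(M) = 0.327^2 = 0.106929
P(M+2) = 2 × 0.327^1 × 0.673^1 = 0.440142
P(M+4) = 0.673^2 = 0.452929
The M+4 peak is largest (0.452929); scaling to 100 gives 23.6 : 97.2 : 100.0.

23.6 : 97.2 : 100.0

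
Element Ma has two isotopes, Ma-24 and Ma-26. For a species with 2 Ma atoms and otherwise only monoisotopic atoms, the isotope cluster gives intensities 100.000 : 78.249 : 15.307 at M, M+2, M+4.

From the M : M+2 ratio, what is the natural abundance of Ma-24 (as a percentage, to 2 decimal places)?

Write p for the Ma-24 fraction. I(M+2)/I(M) = [C(2,1)·p^1·(1−p)] / p^2 = 2·(1−p)/p = 78.249/100.000 = 0.7825
(1−p)/p = 0.7825/2 = 0.3912  ⇒  p = 1/(1 + 0.3912) = 0.7188
Ma-24: 71.88%, Ma-26: 28.12%.

71.88%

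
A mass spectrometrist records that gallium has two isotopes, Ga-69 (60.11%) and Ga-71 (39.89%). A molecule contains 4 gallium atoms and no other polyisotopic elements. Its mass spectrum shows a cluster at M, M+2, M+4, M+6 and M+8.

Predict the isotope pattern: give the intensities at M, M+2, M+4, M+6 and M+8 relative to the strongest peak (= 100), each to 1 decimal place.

Expanding (0.6011 + 0.3989)^4:
P(M) = 0.6011^4 = 0.130553
P(M+2) = 4 × 0.6011^3 × 0.3989^1 = 0.346549
P(M+4) = 6 × 0.6011^2 × 0.3989^2 = 0.344963
P(M+6) = 4 × 0.6011^1 × 0.3989^3 = 0.152616
P(M+8) = 0.3989^4 = 0.025320
The M+2 peak is largest (0.346549); scaling to 100 gives 37.7 : 100.0 : 99.5 : 44.0 : 7.3.

37.7 : 100.0 : 99.5 : 44.0 : 7.3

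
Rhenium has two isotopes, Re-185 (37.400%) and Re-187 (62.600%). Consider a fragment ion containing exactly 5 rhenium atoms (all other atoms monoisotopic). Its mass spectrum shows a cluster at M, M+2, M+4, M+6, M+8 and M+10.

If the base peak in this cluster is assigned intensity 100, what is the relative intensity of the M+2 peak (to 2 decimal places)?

17.85

(0.37400 + 0.62600)^5 gives M 0.0073, M+2 0.0612, M+4 0.2050, M+6 0.3431, M+8 0.2872, M+10 0.0961; the largest is M+6.
P(M+6) = C(5,3) × 0.37400^2 × 0.62600^3 = 10 × 0.139876 × 0.24531438 = 0.343136 (base)
P(M+2) = C(5,1) × 0.37400^4 × 0.62600^1 = 5 × 0.0195653 × 0.6260 = 0.061239
Relative intensity = 0.061239 / 0.343136 × 100 = 17.85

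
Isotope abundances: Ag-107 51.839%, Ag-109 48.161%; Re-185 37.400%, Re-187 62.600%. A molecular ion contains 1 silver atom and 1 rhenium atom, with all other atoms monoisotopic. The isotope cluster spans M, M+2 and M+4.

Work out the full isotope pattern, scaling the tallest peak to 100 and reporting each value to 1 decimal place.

Silver pattern (n=1): 0.51839 : 0.48161
Rhenium pattern (n=1): 0.3740 : 0.6260
Convolve the two distributions (both contribute in 2-u steps):
  M: 0.51839×0.3740 = 0.193878
  M+2: 0.51839×0.6260 + 0.48161×0.3740 = 0.504634
  M+4: 0.48161×0.6260 = 0.301488
Scale to base peak (0.504634) = 100: 38.4 : 100.0 : 59.7

38.4 : 100.0 : 59.7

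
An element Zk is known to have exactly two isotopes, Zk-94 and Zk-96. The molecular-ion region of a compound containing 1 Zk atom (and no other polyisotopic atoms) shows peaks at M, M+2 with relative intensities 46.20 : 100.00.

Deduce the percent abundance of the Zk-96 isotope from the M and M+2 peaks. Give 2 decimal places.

Write p for the Zk-94 fraction. I(M+2)/I(M) = [C(1,1)·p^0·(1−p)] / p^1 = 1·(1−p)/p = 100.00/46.20 = 2.1645
(1−p)/p = 2.1645/1 = 2.1645  ⇒  p = 1/(1 + 2.1645) = 0.3160
Zk-94: 31.60%, Zk-96: 68.40%.

68.40%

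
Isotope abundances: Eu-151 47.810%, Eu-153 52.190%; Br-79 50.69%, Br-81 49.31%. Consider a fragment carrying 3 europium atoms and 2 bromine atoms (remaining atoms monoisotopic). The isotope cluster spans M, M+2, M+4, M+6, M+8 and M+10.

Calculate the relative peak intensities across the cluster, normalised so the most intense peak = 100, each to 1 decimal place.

Europium pattern (n=3): 0.10928391 : 0.3578871 : 0.39067407 : 0.14215492
Bromine pattern (n=2): 0.25694761 : 0.49990478 : 0.24314761
Convolve the two distributions (both contribute in 2-u steps):
  M: 0.10928391×0.25694761 = 0.028080
  M+2: 0.10928391×0.49990478 + 0.3578871×0.25694761 = 0.146590
  M+4: 0.10928391×0.24314761 + 0.3578871×0.49990478 + 0.39067407×0.25694761 = 0.305864
  M+6: 0.3578871×0.24314761 + 0.39067407×0.49990478 + 0.14215492×0.25694761 = 0.318846
  M+8: 0.39067407×0.24314761 + 0.14215492×0.49990478 = 0.166055
  M+10: 0.14215492×0.24314761 = 0.034565
Scale to base peak (0.318846) = 100: 8.8 : 46.0 : 95.9 : 100.0 : 52.1 : 10.8

8.8 : 46.0 : 95.9 : 100.0 : 52.1 : 10.8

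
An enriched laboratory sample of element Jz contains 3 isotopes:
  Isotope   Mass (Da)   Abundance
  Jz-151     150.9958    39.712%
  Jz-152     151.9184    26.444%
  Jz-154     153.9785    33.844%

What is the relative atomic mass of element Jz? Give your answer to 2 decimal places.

Average mass = Σ (abundance × isotope mass) = 0.39712 × 150.9958 + 0.26444 × 151.9184 + 0.33844 × 153.9785
= 59.96345 + 40.17330 + 52.11248 = 152.24923 Da

152.25 Da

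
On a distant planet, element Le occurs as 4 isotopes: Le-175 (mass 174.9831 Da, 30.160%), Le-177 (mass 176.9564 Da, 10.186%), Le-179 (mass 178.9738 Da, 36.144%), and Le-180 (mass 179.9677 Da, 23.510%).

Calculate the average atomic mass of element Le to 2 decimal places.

177.80 Da

Weight each isotope mass by its fractional abundance: 0.30160 × 174.9831 + 0.10186 × 176.9564 + 0.36144 × 178.9738 + 0.23510 × 179.9677
= 52.77490 + 18.02478 + 64.68829 + 42.31041 = 177.79838 Da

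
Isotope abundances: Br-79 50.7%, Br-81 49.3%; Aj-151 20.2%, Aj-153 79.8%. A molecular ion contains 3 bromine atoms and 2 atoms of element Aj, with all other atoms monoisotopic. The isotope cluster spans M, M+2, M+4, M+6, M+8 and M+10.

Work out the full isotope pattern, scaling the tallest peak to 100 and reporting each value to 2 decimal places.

Bromine pattern (n=3): 0.13032384 : 0.38017547 : 0.36967753 : 0.11982316
Element Aj pattern (n=2): 0.040804 : 0.322392 : 0.636804
Convolve the two distributions (both contribute in 2-u steps):
  M: 0.13032384×0.040804 = 0.005318
  M+2: 0.13032384×0.322392 + 0.38017547×0.040804 = 0.057528
  M+4: 0.13032384×0.636804 + 0.38017547×0.322392 + 0.36967753×0.040804 = 0.220641
  M+6: 0.38017547×0.636804 + 0.36967753×0.322392 + 0.11982316×0.040804 = 0.366168
  M+8: 0.36967753×0.636804 + 0.11982316×0.322392 = 0.274042
  M+10: 0.11982316×0.636804 = 0.076304
Scale to base peak (0.366168) = 100: 1.45 : 15.71 : 60.26 : 100.00 : 74.84 : 20.84

1.45 : 15.71 : 60.26 : 100.00 : 74.84 : 20.84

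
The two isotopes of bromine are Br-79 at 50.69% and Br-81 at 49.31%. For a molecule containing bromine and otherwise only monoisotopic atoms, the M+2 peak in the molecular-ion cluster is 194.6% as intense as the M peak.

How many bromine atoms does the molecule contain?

The M+2/M ratio from n Br atoms is n · q/p = n · 0.4931/0.5069.
n = 1.946 × 0.5069/0.4931 = 2.00 ≈ 2

2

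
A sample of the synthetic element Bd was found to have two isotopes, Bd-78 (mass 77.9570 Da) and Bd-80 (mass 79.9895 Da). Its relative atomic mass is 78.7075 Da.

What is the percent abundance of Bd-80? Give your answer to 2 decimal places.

36.92%

Let x be the fractional abundance of Bd-78; then Bd-80 has abundance 1 − x.
77.9570·x + 79.9895·(1 − x) = 78.7075
(77.9570 − 79.9895)·x = 78.7075 − 79.9895
x = -1.2820 / -2.0325 = 0.63075 → 63.08% Bd-78, 36.92% Bd-80.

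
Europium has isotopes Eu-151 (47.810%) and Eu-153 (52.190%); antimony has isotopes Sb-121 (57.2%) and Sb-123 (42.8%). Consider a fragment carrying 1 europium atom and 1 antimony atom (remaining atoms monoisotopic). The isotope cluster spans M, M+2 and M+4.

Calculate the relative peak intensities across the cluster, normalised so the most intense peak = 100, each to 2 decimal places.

Europium pattern (n=1): 0.4781 : 0.5219
Antimony pattern (n=1): 0.5720 : 0.4280
Convolve the two distributions (both contribute in 2-u steps):
  M: 0.4781×0.5720 = 0.273473
  M+2: 0.4781×0.4280 + 0.5219×0.5720 = 0.503154
  M+4: 0.5219×0.4280 = 0.223373
Scale to base peak (0.503154) = 100: 54.35 : 100.00 : 44.39

54.35 : 100.00 : 44.39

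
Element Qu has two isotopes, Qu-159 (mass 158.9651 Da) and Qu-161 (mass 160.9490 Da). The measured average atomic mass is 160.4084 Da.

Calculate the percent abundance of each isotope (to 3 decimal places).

Let x be the fractional abundance of Qu-159; then Qu-161 has abundance 1 − x.
158.9651·x + 160.9490·(1 − x) = 160.4084
(158.9651 − 160.9490)·x = 160.4084 − 160.9490
x = -0.5406 / -1.9839 = 0.27249 → 27.249% Qu-159, 72.751% Qu-161.

Qu-159: 27.249%, Qu-161: 72.751%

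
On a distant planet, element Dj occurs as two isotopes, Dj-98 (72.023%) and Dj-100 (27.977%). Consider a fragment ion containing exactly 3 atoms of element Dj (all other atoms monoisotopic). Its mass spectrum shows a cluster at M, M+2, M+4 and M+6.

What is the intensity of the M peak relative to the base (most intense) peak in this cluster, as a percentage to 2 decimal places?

Binomial terms of (0.72023 + 0.27977)^3: M 0.3736, M+2 0.4354, M+4 0.1691, M+6 0.0219 → M+2 is the base peak.
P(M+2) = C(3,1) × 0.72023^2 × 0.27977^1 = 3 × 0.51873125 × 0.27977 = 0.435376 (base)
P(M) = C(3,0) × 0.72023^3 × 0.27977^0 = 1 × 0.37360581 × 1.0000 = 0.373606
Relative intensity = 0.373606 / 0.435376 × 100 = 85.81

85.81%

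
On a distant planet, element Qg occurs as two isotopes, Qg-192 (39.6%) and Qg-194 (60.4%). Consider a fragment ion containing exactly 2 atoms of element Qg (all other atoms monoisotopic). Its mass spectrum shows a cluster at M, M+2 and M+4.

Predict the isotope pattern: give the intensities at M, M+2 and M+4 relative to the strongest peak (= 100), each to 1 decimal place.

The 2 Qg atoms are independent, so intensities follow the terms of (0.396 + 0.604)^2.
P(M) = 0.396^2 = 0.156816
P(M+2) = 2 × 0.396^1 × 0.604^1 = 0.478368
P(M+4) = 0.604^2 = 0.364816
The M+2 peak is largest (0.478368); scaling to 100 gives 32.8 : 100.0 : 76.3.

32.8 : 100.0 : 76.3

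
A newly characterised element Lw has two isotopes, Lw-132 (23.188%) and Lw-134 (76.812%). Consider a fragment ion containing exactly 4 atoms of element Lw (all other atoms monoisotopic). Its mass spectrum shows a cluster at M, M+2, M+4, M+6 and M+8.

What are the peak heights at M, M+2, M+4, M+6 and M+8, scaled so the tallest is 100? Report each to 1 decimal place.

0.7 : 9.1 : 45.3 : 100.0 : 82.8

Each Lw atom is independently Lw-132 (p = 0.23188) or Lw-134 (q = 0.76812); the cluster is the binomial expansion (p + q)^4.
P(M) = 0.23188^4 = 0.002891
P(M+2) = 4 × 0.23188^3 × 0.76812^1 = 0.038307
P(M+4) = 6 × 0.23188^2 × 0.76812^2 = 0.190343
P(M+6) = 4 × 0.23188^1 × 0.76812^3 = 0.420349
P(M+8) = 0.76812^4 = 0.348110
The M+6 peak is largest (0.420349); scaling to 100 gives 0.7 : 9.1 : 45.3 : 100.0 : 82.8.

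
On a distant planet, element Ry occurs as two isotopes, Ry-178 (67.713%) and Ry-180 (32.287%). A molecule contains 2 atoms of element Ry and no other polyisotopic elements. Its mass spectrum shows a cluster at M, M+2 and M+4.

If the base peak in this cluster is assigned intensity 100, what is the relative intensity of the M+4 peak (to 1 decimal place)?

22.7

Binomial terms of (0.67713 + 0.32287)^2: M 0.4585, M+2 0.4372, M+4 0.1042 → M is the base peak.
P(M) = C(2,0) × 0.67713^2 × 0.32287^0 = 1 × 0.45850504 × 1.0000 = 0.458505 (base)
P(M+4) = C(2,2) × 0.67713^0 × 0.32287^2 = 1 × 1.0000 × 0.10424504 = 0.104245
Relative intensity = 0.104245 / 0.458505 × 100 = 22.7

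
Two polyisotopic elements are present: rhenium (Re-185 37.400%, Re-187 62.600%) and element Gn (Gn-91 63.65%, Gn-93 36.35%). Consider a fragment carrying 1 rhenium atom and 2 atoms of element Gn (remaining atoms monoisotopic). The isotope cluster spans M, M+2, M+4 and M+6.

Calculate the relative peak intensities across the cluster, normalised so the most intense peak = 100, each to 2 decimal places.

Rhenium pattern (n=1): 0.3740 : 0.6260
Element Gn pattern (n=2): 0.40513225 : 0.4627355 : 0.13213225
Convolve the two distributions (both contribute in 2-u steps):
  M: 0.3740×0.40513225 = 0.151519
  M+2: 0.3740×0.4627355 + 0.6260×0.40513225 = 0.426676
  M+4: 0.3740×0.13213225 + 0.6260×0.4627355 = 0.339090
  M+6: 0.6260×0.13213225 = 0.082715
Scale to base peak (0.426676) = 100: 35.51 : 100.00 : 79.47 : 19.39

35.51 : 100.00 : 79.47 : 19.39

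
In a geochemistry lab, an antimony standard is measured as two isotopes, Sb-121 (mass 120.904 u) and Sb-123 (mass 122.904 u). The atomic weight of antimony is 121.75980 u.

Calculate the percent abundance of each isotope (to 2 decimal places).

Sb-121: 57.21%, Sb-123: 42.79%

Let x be the fractional abundance of Sb-121; then Sb-123 has abundance 1 − x.
120.904·x + 122.904·(1 − x) = 121.75980
(120.904 − 122.904)·x = 121.75980 − 122.904
x = -1.14420 / -2.000 = 0.57210 → 57.21% Sb-121, 42.79% Sb-123.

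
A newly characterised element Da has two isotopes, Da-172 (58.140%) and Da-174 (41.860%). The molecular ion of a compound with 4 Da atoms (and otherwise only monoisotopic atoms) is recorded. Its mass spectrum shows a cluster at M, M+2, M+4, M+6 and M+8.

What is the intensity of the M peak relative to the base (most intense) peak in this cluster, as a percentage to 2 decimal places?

(0.58140 + 0.41860)^4 gives M 0.1143, M+2 0.3291, M+4 0.3554, M+6 0.1706, M+8 0.0307; the largest is M+4.
P(M+4) = C(4,2) × 0.58140^2 × 0.41860^2 = 6 × 0.33802596 × 0.17522596 = 0.355386 (base)
P(M) = C(4,0) × 0.58140^4 × 0.41860^0 = 1 × 0.11426155 × 1.0000 = 0.114262
Relative intensity = 0.114262 / 0.355386 × 100 = 32.15

32.15%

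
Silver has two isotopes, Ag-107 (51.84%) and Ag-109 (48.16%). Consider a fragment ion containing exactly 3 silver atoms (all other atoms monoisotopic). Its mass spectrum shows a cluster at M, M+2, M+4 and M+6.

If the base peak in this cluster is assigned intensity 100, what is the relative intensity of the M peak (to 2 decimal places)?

35.88

Term probabilities: M 0.1393, M+2 0.3883, M+4 0.3607, M+6 0.1117. Base peak = M+2.
P(M+2) = C(3,1) × 0.5184^2 × 0.4816^1 = 3 × 0.26873856 × 0.4816 = 0.388273 (base)
P(M) = C(3,0) × 0.5184^3 × 0.4816^0 = 1 × 0.13931407 × 1.0000 = 0.139314
Relative intensity = 0.139314 / 0.388273 × 100 = 35.88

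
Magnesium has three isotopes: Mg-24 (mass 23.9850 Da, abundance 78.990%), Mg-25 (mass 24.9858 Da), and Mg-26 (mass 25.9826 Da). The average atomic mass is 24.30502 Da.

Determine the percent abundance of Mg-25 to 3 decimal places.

Let x and y be the fractions of Mg-25 and Mg-26. Then x + y = 1 − 0.78990 = 0.21010 and 24.9858x + 25.9826y = 24.30502 − 0.78990×23.9850 = 5.3592685.
Substituting: 24.9858x + 25.9826(0.21010 − x) = 5.3592685
(24.9858 − 25.9826)x = -0.09967576  ⇒  x = 0.10000, y = 0.11010
Mg-25: 10.000%, Mg-26: 11.010%.

10.000%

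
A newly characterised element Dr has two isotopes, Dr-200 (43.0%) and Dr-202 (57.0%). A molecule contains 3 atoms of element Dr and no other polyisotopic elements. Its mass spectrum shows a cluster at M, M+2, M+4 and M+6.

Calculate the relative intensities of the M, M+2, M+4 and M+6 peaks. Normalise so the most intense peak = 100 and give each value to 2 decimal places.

18.97 : 75.44 : 100.00 : 44.19

Expanding (0.430 + 0.570)^3:
P(M) = 0.430^3 = 0.079507
P(M+2) = 3 × 0.430^2 × 0.570^1 = 0.316179
P(M+4) = 3 × 0.430^1 × 0.570^2 = 0.419121
P(M+6) = 0.570^3 = 0.185193
The M+4 peak is largest (0.419121); scaling to 100 gives 18.97 : 75.44 : 100.00 : 44.19.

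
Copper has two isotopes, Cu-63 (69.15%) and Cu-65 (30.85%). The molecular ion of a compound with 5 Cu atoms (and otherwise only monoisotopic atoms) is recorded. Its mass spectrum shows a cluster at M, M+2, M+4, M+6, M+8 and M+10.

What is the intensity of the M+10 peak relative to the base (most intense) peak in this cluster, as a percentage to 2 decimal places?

0.79%

Binomial terms of (0.6915 + 0.3085)^5: M 0.1581, M+2 0.3527, M+4 0.3147, M+6 0.1404, M+8 0.0313, M+10 0.0028 → M+2 is the base peak.
P(M+2) = C(5,1) × 0.6915^4 × 0.3085^1 = 5 × 0.2286487 × 0.3085 = 0.352691 (base)
P(M+10) = C(5,5) × 0.6915^0 × 0.3085^5 = 1 × 1.0000 × 0.00279432 = 0.002794
Relative intensity = 0.002794 / 0.352691 × 100 = 0.79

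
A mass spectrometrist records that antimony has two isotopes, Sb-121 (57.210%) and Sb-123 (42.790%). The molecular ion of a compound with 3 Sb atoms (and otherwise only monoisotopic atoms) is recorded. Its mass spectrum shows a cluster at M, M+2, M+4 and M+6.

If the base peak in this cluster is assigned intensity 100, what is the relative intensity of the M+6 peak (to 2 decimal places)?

Term probabilities: M 0.1872, M+2 0.4202, M+4 0.3143, M+6 0.0783. Base peak = M+2.
P(M+2) = C(3,1) × 0.57210^2 × 0.42790^1 = 3 × 0.32729841 × 0.4279 = 0.420153 (base)
P(M+6) = C(3,3) × 0.57210^0 × 0.42790^3 = 1 × 1.0000 × 0.07834781 = 0.078348
Relative intensity = 0.078348 / 0.420153 × 100 = 18.65

18.65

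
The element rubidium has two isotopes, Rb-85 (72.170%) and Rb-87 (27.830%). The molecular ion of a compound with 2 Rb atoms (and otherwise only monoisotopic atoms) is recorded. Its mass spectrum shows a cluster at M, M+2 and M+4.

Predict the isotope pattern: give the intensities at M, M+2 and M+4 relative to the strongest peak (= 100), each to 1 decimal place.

Expanding (0.72170 + 0.27830)^2:
P(M) = 0.72170^2 = 0.520851
P(M+2) = 2 × 0.72170^1 × 0.27830^1 = 0.401698
P(M+4) = 0.27830^2 = 0.077451
The M peak is largest (0.520851); scaling to 100 gives 100.0 : 77.1 : 14.9.

100.0 : 77.1 : 14.9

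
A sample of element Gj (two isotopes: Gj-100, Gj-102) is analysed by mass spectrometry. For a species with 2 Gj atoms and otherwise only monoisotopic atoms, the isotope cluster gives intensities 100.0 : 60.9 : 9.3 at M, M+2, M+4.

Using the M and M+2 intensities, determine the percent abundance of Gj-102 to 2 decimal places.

Let p = fractional abundance of Gj-100. I(M+2)/I(M) = [C(2,1)·p^1·(1−p)] / p^2 = 2·(1−p)/p = 60.9/100.0 = 0.6090
(1−p)/p = 0.6090/2 = 0.3045  ⇒  p = 1/(1 + 0.3045) = 0.7666
Gj-100: 76.66%, Gj-102: 23.34%.

23.34%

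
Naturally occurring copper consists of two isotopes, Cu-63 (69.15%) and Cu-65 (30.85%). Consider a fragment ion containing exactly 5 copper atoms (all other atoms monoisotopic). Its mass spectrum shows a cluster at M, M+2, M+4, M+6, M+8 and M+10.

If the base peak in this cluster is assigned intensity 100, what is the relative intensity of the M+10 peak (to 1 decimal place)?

0.8

(0.6915 + 0.3085)^5 gives M 0.1581, M+2 0.3527, M+4 0.3147, M+6 0.1404, M+8 0.0313, M+10 0.0028; the largest is M+2.
P(M+2) = C(5,1) × 0.6915^4 × 0.3085^1 = 5 × 0.2286487 × 0.3085 = 0.352691 (base)
P(M+10) = C(5,5) × 0.6915^0 × 0.3085^5 = 1 × 1.0000 × 0.00279432 = 0.002794
Relative intensity = 0.002794 / 0.352691 × 100 = 0.8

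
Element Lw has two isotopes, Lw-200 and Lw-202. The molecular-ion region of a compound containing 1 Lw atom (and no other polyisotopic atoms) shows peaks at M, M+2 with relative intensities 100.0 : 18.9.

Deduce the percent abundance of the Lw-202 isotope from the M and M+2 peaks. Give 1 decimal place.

15.9%

If p is the fraction of Lw that is Lw-200, then I(M+2)/I(M) = [C(1,1)·p^0·(1−p)] / p^1 = 1·(1−p)/p = 18.9/100.0 = 0.1890
(1−p)/p = 0.1890/1 = 0.1890  ⇒  p = 1/(1 + 0.1890) = 0.8410
Lw-200: 84.1%, Lw-202: 15.9%.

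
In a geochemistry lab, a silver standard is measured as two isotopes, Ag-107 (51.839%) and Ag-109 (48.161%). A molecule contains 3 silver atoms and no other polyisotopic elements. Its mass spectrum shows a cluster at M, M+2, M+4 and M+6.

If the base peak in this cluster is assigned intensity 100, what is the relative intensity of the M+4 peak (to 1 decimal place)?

Binomial terms of (0.51839 + 0.48161)^3: M 0.1393, M+2 0.3883, M+4 0.3607, M+6 0.1117 → M+2 is the base peak.
P(M+2) = C(3,1) × 0.51839^2 × 0.48161^1 = 3 × 0.26872819 × 0.48161 = 0.388267 (base)
P(M+4) = C(3,2) × 0.51839^1 × 0.48161^2 = 3 × 0.51839 × 0.23194819 = 0.360719
Relative intensity = 0.360719 / 0.388267 × 100 = 92.9

92.9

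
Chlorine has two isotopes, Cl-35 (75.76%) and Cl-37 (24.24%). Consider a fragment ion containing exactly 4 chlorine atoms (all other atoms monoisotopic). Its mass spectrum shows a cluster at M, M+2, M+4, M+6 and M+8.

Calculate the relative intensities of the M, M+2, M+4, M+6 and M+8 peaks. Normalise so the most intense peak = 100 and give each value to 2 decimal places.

78.14 : 100.00 : 47.99 : 10.24 : 0.82

Each Cl atom is independently Cl-35 (p = 0.7576) or Cl-37 (q = 0.2424); the cluster is the binomial expansion (p + q)^4.
P(M) = 0.7576^4 = 0.329428
P(M+2) = 4 × 0.7576^3 × 0.2424^1 = 0.421612
P(M+4) = 6 × 0.7576^2 × 0.2424^2 = 0.202347
P(M+6) = 4 × 0.7576^1 × 0.2424^3 = 0.043162
P(M+8) = 0.2424^4 = 0.003452
The M+2 peak is largest (0.421612); scaling to 100 gives 78.14 : 100.00 : 47.99 : 10.24 : 0.82.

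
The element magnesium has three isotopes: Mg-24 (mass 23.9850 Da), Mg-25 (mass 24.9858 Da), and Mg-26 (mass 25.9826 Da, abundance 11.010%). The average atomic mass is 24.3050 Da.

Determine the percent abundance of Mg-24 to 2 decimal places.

The remaining 88.990% is split between Mg-24 (fraction x) and Mg-25 (fraction 0.88990 − x).
Substituting: 23.9850x + 24.9858(0.88990 − x) = 21.44431574
(23.9850 − 24.9858)x = -0.79054768  ⇒  x = 0.78992, y = 0.09998
Mg-24: 78.99%, Mg-25: 10.00%.

78.99%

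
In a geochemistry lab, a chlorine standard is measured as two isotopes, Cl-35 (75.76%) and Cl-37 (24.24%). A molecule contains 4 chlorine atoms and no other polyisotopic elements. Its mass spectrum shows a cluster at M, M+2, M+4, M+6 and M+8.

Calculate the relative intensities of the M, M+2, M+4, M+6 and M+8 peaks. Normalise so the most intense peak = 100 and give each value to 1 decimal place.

Each Cl atom is independently Cl-35 (p = 0.7576) or Cl-37 (q = 0.2424); the cluster is the binomial expansion (p + q)^4.
P(M) = 0.7576^4 = 0.329428
P(M+2) = 4 × 0.7576^3 × 0.2424^1 = 0.421612
P(M+4) = 6 × 0.7576^2 × 0.2424^2 = 0.202347
P(M+6) = 4 × 0.7576^1 × 0.2424^3 = 0.043162
P(M+8) = 0.2424^4 = 0.003452
The M+2 peak is largest (0.421612); scaling to 100 gives 78.1 : 100.0 : 48.0 : 10.2 : 0.8.

78.1 : 100.0 : 48.0 : 10.2 : 0.8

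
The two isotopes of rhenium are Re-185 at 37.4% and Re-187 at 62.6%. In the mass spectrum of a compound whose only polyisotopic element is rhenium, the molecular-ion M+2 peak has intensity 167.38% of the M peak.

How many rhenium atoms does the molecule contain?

1

The M+2/M ratio from n Re atoms is n · q/p = n · 0.626/0.374.
n = 1.6738 × 0.374/0.626 = 1.00 ≈ 1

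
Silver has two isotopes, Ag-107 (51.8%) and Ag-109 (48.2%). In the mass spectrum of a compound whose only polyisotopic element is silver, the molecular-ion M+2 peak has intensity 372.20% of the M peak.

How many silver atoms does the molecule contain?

4

For n independent Ag atoms, I(M+2)/I(M) = n · (abundance Ag-109) / (abundance Ag-107) = n · 0.482/0.518.
n = 3.7220 × 0.518/0.482 = 4.00 ≈ 4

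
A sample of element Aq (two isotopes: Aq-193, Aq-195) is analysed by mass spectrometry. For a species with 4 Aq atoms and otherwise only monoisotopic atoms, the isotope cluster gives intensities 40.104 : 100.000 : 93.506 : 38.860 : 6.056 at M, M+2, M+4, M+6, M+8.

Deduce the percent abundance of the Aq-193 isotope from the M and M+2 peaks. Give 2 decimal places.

If p is the fraction of Aq that is Aq-193, then I(M+2)/I(M) = [C(4,1)·p^3·(1−p)] / p^4 = 4·(1−p)/p = 100.000/40.104 = 2.4935
(1−p)/p = 2.4935/4 = 0.6234  ⇒  p = 1/(1 + 0.6234) = 0.6160
Aq-193: 61.60%, Aq-195: 38.40%.

61.60%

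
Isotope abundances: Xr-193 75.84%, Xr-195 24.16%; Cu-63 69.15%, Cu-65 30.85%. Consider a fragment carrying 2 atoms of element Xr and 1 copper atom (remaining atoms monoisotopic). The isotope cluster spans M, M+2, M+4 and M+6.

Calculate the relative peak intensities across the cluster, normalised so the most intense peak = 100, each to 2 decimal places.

92.31 : 100.00 : 35.61 : 4.18

Element Xr pattern (n=2): 0.57517056 : 0.36645888 : 0.05837056
Copper pattern (n=1): 0.6915 : 0.3085
Convolve the two distributions (both contribute in 2-u steps):
  M: 0.57517056×0.6915 = 0.397730
  M+2: 0.57517056×0.3085 + 0.36645888×0.6915 = 0.430846
  M+4: 0.36645888×0.3085 + 0.05837056×0.6915 = 0.153416
  M+6: 0.05837056×0.3085 = 0.018007
Scale to base peak (0.430846) = 100: 92.31 : 100.00 : 35.61 : 4.18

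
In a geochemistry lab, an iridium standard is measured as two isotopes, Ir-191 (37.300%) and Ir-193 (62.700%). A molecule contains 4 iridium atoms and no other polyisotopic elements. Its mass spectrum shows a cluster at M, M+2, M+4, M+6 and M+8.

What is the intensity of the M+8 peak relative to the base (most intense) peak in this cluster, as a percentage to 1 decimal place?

42.0%

Binomial terms of (0.37300 + 0.62700)^4: M 0.0194, M+2 0.1302, M+4 0.3282, M+6 0.3678, M+8 0.1546 → M+6 is the base peak.
P(M+6) = C(4,3) × 0.37300^1 × 0.62700^3 = 4 × 0.3730 × 0.24649188 = 0.367766 (base)
P(M+8) = C(4,4) × 0.37300^0 × 0.62700^4 = 1 × 1.0000 × 0.15455041 = 0.154550
Relative intensity = 0.154550 / 0.367766 × 100 = 42.0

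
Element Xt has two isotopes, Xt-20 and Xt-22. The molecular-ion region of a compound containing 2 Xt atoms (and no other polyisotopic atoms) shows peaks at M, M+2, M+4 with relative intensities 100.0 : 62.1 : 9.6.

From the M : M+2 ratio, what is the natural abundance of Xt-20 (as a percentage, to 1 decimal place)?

Let p = fractional abundance of Xt-20. I(M+2)/I(M) = [C(2,1)·p^1·(1−p)] / p^2 = 2·(1−p)/p = 62.1/100.0 = 0.6210
(1−p)/p = 0.6210/2 = 0.3105  ⇒  p = 1/(1 + 0.3105) = 0.7631
Xt-20: 76.3%, Xt-22: 23.7%.

76.3%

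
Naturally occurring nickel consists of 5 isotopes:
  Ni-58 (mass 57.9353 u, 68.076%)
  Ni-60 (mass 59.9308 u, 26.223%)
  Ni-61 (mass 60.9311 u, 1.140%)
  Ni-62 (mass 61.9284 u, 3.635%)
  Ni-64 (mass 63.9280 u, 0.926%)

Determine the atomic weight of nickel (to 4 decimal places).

Weight each isotope mass by its fractional abundance: 0.68076 × 57.9353 + 0.26223 × 59.9308 + 0.01140 × 60.9311 + 0.03635 × 61.9284 + 0.00926 × 63.9280
= 39.44003 + 15.71565 + 0.69461 + 2.25110 + 0.59197 = 58.69336 u

58.6934 u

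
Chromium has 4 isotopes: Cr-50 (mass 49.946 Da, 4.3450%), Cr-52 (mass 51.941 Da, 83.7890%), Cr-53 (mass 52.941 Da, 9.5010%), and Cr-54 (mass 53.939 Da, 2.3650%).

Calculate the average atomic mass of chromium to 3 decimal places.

51.997 Da

Ar = Σ fᵢ·mᵢ = 0.043450 × 49.946 + 0.837890 × 51.941 + 0.095010 × 52.941 + 0.023650 × 53.939
= 2.1702 + 43.5208 + 5.0299 + 1.2757 = 51.9966 Da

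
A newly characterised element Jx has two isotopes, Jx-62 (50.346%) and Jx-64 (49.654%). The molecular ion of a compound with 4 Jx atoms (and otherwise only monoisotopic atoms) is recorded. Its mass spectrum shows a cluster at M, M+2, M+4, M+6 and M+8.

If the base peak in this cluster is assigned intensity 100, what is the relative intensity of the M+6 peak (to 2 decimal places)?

(0.50346 + 0.49654)^4 gives M 0.0642, M+2 0.2535, M+4 0.3750, M+6 0.2465, M+8 0.0608; the largest is M+4.
P(M+4) = C(4,2) × 0.50346^2 × 0.49654^2 = 6 × 0.25347197 × 0.24655197 = 0.374964 (base)
P(M+6) = C(4,3) × 0.50346^1 × 0.49654^3 = 4 × 0.50346 × 0.12242292 = 0.246540
Relative intensity = 0.246540 / 0.374964 × 100 = 65.75

65.75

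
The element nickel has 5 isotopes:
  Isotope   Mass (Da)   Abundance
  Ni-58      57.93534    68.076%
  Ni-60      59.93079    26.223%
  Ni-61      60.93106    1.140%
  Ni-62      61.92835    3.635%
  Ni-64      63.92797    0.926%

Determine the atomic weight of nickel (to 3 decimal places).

58.693 Da

The abundance-weighted mean is 0.68076 × 57.93534 + 0.26223 × 59.93079 + 0.01140 × 60.93106 + 0.03635 × 61.92835 + 0.00926 × 63.92797
= 39.440062 + 15.715651 + 0.694614 + 2.251096 + 0.591973 = 58.693396 Da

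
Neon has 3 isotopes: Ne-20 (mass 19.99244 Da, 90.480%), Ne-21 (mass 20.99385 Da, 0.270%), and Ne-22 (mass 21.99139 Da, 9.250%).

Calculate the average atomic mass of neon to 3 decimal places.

20.180 Da

Weight each isotope mass by its fractional abundance: 0.90480 × 19.99244 + 0.00270 × 20.99385 + 0.09250 × 21.99139
= 18.089160 + 0.056683 + 2.034204 = 20.180047 Da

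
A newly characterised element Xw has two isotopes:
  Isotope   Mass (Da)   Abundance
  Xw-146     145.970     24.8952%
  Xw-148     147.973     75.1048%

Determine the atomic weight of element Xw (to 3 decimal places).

147.474 Da

Weight each isotope mass by its fractional abundance: 0.248952 × 145.970 + 0.751048 × 147.973
= 36.3395 + 111.1348 = 147.4743 Da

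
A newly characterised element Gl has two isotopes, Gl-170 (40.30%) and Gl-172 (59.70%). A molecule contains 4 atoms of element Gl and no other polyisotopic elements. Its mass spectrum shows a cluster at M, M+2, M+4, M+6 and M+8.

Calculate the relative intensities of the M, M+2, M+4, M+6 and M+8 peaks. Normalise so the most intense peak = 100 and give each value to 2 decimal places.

The 4 Gl atoms are independent, so intensities follow the terms of (0.4030 + 0.5970)^4.
P(M) = 0.4030^4 = 0.026377
P(M+2) = 4 × 0.4030^3 × 0.5970^1 = 0.156297
P(M+4) = 6 × 0.4030^2 × 0.5970^2 = 0.347304
P(M+6) = 4 × 0.4030^1 × 0.5970^3 = 0.342995
P(M+8) = 0.5970^4 = 0.127027
The M+4 peak is largest (0.347304); scaling to 100 gives 7.59 : 45.00 : 100.00 : 98.76 : 36.58.

7.59 : 45.00 : 100.00 : 98.76 : 36.58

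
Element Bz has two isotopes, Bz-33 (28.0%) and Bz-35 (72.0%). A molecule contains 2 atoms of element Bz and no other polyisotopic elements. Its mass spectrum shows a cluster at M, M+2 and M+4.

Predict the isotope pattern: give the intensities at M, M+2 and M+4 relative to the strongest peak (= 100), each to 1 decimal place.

Each Bz atom is independently Bz-33 (p = 0.280) or Bz-35 (q = 0.720); the cluster is the binomial expansion (p + q)^2.
P(M) = 0.280^2 = 0.078400
P(M+2) = 2 × 0.280^1 × 0.720^1 = 0.403200
P(M+4) = 0.720^2 = 0.518400
The M+4 peak is largest (0.518400); scaling to 100 gives 15.1 : 77.8 : 100.0.

15.1 : 77.8 : 100.0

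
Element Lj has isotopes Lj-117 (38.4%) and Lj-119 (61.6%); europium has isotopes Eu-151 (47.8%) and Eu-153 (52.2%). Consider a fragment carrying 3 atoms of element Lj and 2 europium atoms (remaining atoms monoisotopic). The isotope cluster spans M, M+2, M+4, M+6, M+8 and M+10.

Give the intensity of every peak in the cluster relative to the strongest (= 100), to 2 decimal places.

Element Lj pattern (n=3): 0.0566231 : 0.27249869 : 0.43713331 : 0.2337449
Europium pattern (n=2): 0.228484 : 0.499032 : 0.272484
Convolve the two distributions (both contribute in 2-u steps):
  M: 0.0566231×0.228484 = 0.012937
  M+2: 0.0566231×0.499032 + 0.27249869×0.228484 = 0.090518
  M+4: 0.0566231×0.272484 + 0.27249869×0.499032 + 0.43713331×0.228484 = 0.251292
  M+6: 0.27249869×0.272484 + 0.43713331×0.499032 + 0.2337449×0.228484 = 0.345802
  M+8: 0.43713331×0.272484 + 0.2337449×0.499032 = 0.235758
  M+10: 0.2337449×0.272484 = 0.063692
Scale to base peak (0.345802) = 100: 3.74 : 26.18 : 72.67 : 100.00 : 68.18 : 18.42

3.74 : 26.18 : 72.67 : 100.00 : 68.18 : 18.42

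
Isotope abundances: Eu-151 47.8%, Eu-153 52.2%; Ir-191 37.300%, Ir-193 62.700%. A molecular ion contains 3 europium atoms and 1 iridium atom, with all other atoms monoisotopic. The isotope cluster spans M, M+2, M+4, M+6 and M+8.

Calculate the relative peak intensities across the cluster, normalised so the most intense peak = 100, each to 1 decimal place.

11.0 : 54.6 : 100.0 : 80.5 : 24.1

Europium pattern (n=3): 0.10921535 : 0.35780594 : 0.39074206 : 0.14223665
Iridium pattern (n=1): 0.3730 : 0.6270
Convolve the two distributions (both contribute in 2-u steps):
  M: 0.10921535×0.3730 = 0.040737
  M+2: 0.10921535×0.6270 + 0.35780594×0.3730 = 0.201940
  M+4: 0.35780594×0.6270 + 0.39074206×0.3730 = 0.370091
  M+6: 0.39074206×0.6270 + 0.14223665×0.3730 = 0.298050
  M+8: 0.14223665×0.6270 = 0.089182
Scale to base peak (0.370091) = 100: 11.0 : 54.6 : 100.0 : 80.5 : 24.1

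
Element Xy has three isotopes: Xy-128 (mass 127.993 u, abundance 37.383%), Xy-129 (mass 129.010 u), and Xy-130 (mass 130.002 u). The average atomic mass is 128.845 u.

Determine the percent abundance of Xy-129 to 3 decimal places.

The remaining 62.617% is split between Xy-129 (fraction x) and Xy-130 (fraction 0.62617 − x).
Substituting: 129.010x + 130.002(0.62617 − x) = 80.99737681
(129.010 − 130.002)x = -0.40597553  ⇒  x = 0.40925, y = 0.21692
Xy-129: 40.925%, Xy-130: 21.692%.

40.925%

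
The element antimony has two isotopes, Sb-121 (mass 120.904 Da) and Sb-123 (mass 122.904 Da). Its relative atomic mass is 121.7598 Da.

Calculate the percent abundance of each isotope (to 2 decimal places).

With x = fraction of Sb-121 (so Sb-123 is 1 − x):
120.904·x + 122.904·(1 − x) = 121.7598
(120.904 − 122.904)·x = 121.7598 − 122.904
x = -1.1442 / -2.000 = 0.57210 → 57.21% Sb-121, 42.79% Sb-123.

Sb-121: 57.21%, Sb-123: 42.79%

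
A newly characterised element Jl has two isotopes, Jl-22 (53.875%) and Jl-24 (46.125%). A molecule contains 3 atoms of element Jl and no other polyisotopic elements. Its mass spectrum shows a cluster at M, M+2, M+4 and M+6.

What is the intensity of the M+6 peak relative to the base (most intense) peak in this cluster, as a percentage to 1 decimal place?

Binomial terms of (0.53875 + 0.46125)^3: M 0.1564, M+2 0.4016, M+4 0.3439, M+6 0.0981 → M+2 is the base peak.
P(M+2) = C(3,1) × 0.53875^2 × 0.46125^1 = 3 × 0.29025156 × 0.46125 = 0.401636 (base)
P(M+6) = C(3,3) × 0.53875^0 × 0.46125^3 = 1 × 1.0000 × 0.09813166 = 0.098132
Relative intensity = 0.098132 / 0.401636 × 100 = 24.4

24.4%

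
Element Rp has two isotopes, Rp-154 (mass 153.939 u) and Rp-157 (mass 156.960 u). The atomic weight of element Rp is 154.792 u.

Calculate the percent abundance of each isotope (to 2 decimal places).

Rp-154: 71.76%, Rp-157: 28.24%

With x = fraction of Rp-154 (so Rp-157 is 1 − x):
153.939·x + 156.960·(1 − x) = 154.792
(153.939 − 156.960)·x = 154.792 − 156.960
x = -2.168 / -3.021 = 0.71764 → 71.76% Rp-154, 28.24% Rp-157.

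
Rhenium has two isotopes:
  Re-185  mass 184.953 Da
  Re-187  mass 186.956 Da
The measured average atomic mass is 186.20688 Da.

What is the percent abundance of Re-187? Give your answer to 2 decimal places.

62.60%

With x = fraction of Re-185 (so Re-187 is 1 − x):
184.953·x + 186.956·(1 − x) = 186.20688
(184.953 − 186.956)·x = 186.20688 − 186.956
x = -0.74912 / -2.003 = 0.37400 → 37.40% Re-185, 62.60% Re-187.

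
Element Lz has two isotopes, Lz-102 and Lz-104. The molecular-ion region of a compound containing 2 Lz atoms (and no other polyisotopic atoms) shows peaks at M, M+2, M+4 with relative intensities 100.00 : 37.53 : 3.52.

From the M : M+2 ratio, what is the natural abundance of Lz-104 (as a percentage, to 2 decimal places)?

15.80%

Write p for the Lz-102 fraction. I(M+2)/I(M) = [C(2,1)·p^1·(1−p)] / p^2 = 2·(1−p)/p = 37.53/100.00 = 0.3753
(1−p)/p = 0.3753/2 = 0.1877  ⇒  p = 1/(1 + 0.1877) = 0.8420
Lz-102: 84.20%, Lz-104: 15.80%.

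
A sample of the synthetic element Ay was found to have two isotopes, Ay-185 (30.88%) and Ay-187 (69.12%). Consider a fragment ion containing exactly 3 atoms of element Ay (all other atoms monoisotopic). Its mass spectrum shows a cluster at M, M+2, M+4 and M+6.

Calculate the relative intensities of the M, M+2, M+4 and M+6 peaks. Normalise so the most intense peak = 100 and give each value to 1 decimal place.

Expanding (0.3088 + 0.6912)^3:
P(M) = 0.3088^3 = 0.029446
P(M+2) = 3 × 0.3088^2 × 0.6912^1 = 0.197733
P(M+4) = 3 × 0.3088^1 × 0.6912^2 = 0.442594
P(M+6) = 0.6912^3 = 0.330226
The M+4 peak is largest (0.442594); scaling to 100 gives 6.7 : 44.7 : 100.0 : 74.6.

6.7 : 44.7 : 100.0 : 74.6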